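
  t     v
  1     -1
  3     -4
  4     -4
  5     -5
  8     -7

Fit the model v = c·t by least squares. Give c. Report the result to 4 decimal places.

Entries of AᵀA: Σt·t = 115.
Right-hand side: Σt·v = -110.
AᵀA·[c]ᵀ = Aᵀv becomes [[115]]·[c]ᵀ = [-110]ᵀ.
c = (-110)/115 = -0.956522.

c = -0.9565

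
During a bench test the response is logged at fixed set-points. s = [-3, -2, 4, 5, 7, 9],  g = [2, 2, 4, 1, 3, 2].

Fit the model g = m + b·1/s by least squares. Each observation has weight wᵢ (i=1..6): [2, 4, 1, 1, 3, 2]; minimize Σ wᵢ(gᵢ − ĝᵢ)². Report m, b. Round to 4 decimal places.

The normal system MᵀWM·[m, b]ᵀ = MᵀWg is [[13, -1973/1260]; [-1973/1260, 2239529/1587600]]·[m, b]ᵀ = [30, -757/315]ᵀ.
Determinant 13·(2239529/1587600) − (-1973/1260)² = 6305287/396900.
m = (30·(2239529/1587600) − (-1973/1260)·(-757/315))/(6305287/396900) = 30605813/12610574; b = (13·(-757/315) − (-1973/1260)·30)/(6305287/396900) = 6245190/6305287.

m = 2.4270, b = 0.9905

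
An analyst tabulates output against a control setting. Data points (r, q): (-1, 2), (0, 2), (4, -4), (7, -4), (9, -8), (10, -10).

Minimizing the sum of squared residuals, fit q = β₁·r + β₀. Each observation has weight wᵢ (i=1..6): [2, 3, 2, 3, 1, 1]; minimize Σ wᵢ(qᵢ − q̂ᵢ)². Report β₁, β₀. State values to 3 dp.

β₁ = -0.995, β₀ = 1.479

The normal equations are: 362·β₁ + 46·β₀ = -292;  46·β₁ + 12·β₀ = -28.
(Σwᵢ·r·r = 362, Σwᵢ·r = 46, Σwᵢ·1 = 12, Σwᵢ·r·q = -292, Σwᵢ·q = -28.)
det = 362·12 − 46² = 2228.
β₁ = ((-292)·12 − 46·(-28))/2228 = -554/557; β₀ = (362·(-28) − 46·(-292))/2228 = 824/557.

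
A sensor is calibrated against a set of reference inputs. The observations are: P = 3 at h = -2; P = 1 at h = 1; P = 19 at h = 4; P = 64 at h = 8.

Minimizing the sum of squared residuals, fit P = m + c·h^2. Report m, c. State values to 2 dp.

Sums needed: Σ1 = 4, Σh^2 = 85, Σh^2·h^2 = 4369.
Moment sums: ΣP = 87, Σh^2·P = 4413.
det = 4·4369 − 85² = 10251.
m = (87·4369 − 85·4413)/10251 = 98/201; c = (4·4413 − 85·87)/10251 = 3419/3417.

m = 0.49, c = 1.00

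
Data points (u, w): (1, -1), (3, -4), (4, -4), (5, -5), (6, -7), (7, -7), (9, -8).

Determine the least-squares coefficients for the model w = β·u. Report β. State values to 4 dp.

β = -1.0000

With design matrix A, AᵀA = [[217]] and Aᵀw = [-217]ᵀ.
Hence β = -217 / 217 ≈ -1.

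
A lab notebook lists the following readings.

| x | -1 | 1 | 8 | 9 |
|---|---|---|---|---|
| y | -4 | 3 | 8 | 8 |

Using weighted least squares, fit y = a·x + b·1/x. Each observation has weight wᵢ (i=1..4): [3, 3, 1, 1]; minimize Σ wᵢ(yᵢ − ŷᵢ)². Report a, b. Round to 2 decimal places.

MᵀWM·[a, b]ᵀ = MᵀWy reads: 151·a + 8·b = 157;  8·a + (31249/5184)·b = 206/9.
(Σwᵢ·x·x = 151, Σwᵢ·x·1/x = 8, Σwᵢ·1/x·1/x = 31249/5184, Σwᵢ·x·y = 157, Σwᵢ·1/x·y = 206/9.)
det = 151·(31249/5184) − 8² = 4386823/5184.
a = (157·(31249/5184) − 8·(206/9))/(4386823/5184) = 3956845/4386823; b = (151·(206/9) − 8·157)/(4386823/5184) = 11405952/4386823.

a = 0.90, b = 2.60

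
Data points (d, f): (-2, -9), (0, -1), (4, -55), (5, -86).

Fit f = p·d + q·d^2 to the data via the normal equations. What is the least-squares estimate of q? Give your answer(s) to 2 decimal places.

q = -3.10

MᵀM·[p, q]ᵀ = Mᵀf reads: 45·p + 181·q = -632;  181·p + 897·q = -3066.
(Σd·d = 45, Σd·d^2 = 181, Σd^2·d^2 = 897, Σd·f = -632, Σd^2·f = -3066.)
Determinant 45·897 − 181² = 7604.
p = ((-632)·897 − 181·(-3066))/7604 = -5979/3802; q = (45·(-3066) − 181·(-632))/7604 = -11789/3802.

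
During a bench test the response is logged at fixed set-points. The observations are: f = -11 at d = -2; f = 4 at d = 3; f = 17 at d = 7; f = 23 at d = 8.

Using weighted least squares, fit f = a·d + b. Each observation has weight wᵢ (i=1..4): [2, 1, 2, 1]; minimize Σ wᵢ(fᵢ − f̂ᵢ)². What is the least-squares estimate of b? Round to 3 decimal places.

b = -4.829

Setting ∂/∂a … = 0 gives: 179·a + 21·b = 478;  21·a + 6·b = 39.
(Σwᵢ·d·d = 179, Σwᵢ·d = 21, Σwᵢ·1 = 6, Σwᵢ·d·f = 478, Σwᵢ·f = 39.)
det = 179·6 − 21² = 633.
a = (478·6 − 21·39)/633 = 683/211; b = (179·39 − 21·478)/633 = -1019/211.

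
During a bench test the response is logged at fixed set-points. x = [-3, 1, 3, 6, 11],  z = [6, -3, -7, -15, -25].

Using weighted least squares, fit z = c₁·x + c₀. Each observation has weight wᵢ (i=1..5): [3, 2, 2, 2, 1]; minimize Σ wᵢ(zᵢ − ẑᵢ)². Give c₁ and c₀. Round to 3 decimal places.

c₁ = -2.253, c₀ = -0.744

Entries of AᵀWA: Σwᵢ·x·x = 240, Σwᵢ·x = 22, Σwᵢ·1 = 10.
For AᵀWz: Σwᵢ·x·z = -557, Σwᵢ·z = -57.
Normal equations: [[240, 22]; [22, 10]]·[c₁, c₀]ᵀ = [-557, -57]ᵀ.
Eliminating c₀: 10·(row 1) − 22·(row 2) gives 1916·c₁ = 10·(-557) − 22·(-57) = -4316, so c₁ = -1079/479.
Then c₀ = ((-57) − 22·(-1079/479))/10 = -713/958.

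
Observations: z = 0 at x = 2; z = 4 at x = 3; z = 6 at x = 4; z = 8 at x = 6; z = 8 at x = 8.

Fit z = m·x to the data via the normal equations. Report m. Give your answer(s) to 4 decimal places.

The normal equations are: 129·m = 148.
(Σx·x = 129, Σx·z = 148.)
Hence m = 148 / 129 ≈ 1.14729.

m = 1.1473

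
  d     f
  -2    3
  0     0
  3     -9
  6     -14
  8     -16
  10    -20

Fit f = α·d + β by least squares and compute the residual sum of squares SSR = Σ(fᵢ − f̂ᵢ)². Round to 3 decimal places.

The normal system XᵀX·[α, β]ᵀ = Xᵀf is [[213, 25]; [25, 6]]·[α, β]ᵀ = [-445, -56]ᵀ.
Eliminating β: 6·(row 1) − 25·(row 2) gives 653·α = 6·(-445) − 25·(-56) = -1270, so α = -1270/653.
Then β = ((-56) − 25·(-1270/653))/6 = -803/653.
Residuals: 222/653, 803/653, -1264/653, -719/653, 515/653, 443/653; SSR = 5008/653.

SSR = 7.669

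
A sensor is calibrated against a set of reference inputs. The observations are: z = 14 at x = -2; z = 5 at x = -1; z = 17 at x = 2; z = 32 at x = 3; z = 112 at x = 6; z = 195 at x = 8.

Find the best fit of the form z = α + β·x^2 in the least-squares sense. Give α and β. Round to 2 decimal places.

Forming MᵀM = [[6, 118]; [118, 5506]] and Mᵀz = [375, 16929]ᵀ gives MᵀM·[α, β]ᵀ = Mᵀz.
det = 6·5506 − 118² = 19112.
α = (375·5506 − 118·16929)/19112 = 8391/2389; β = (6·16929 − 118·375)/19112 = 14331/4778.

α = 3.51, β = 3.00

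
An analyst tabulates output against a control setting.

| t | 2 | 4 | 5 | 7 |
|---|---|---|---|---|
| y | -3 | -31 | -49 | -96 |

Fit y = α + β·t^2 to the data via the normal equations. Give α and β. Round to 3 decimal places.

With design matrix X, XᵀX = [[4, 94]; [94, 3298]] and Xᵀy = [-179, -6437]ᵀ.
Eliminating β: 3298·(row 1) − 94·(row 2) gives 4356·α = 3298·(-179) − 94·(-6437) = 14736, so α = 1228/363.
Then β = ((-6437) − 94·(1228/363))/3298 = -1487/726.

α = 3.383, β = -2.048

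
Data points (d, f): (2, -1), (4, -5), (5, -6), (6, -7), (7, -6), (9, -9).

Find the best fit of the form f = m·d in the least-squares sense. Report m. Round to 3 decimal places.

m = -1.028

Sums needed: Σd·d = 211.
And Σd·f = -217.
m = (-217)/211 = -1.02844.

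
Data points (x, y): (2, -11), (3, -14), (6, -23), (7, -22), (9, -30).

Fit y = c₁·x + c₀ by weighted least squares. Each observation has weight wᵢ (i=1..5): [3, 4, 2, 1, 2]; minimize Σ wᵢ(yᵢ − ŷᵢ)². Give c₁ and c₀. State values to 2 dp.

Normal-equation sums: Σwᵢ·x·x = 331, Σwᵢ·x = 55, Σwᵢ·1 = 12.
And Σwᵢ·x·y = -1204, Σwᵢ·y = -217.
Eliminating c₀: 12·(row 1) − 55·(row 2) gives 947·c₁ = 12·(-1204) − 55·(-217) = -2513, so c₁ = -2513/947.
Then c₀ = ((-217) − 55·(-2513/947))/12 = -5607/947.

c₁ = -2.65, c₀ = -5.92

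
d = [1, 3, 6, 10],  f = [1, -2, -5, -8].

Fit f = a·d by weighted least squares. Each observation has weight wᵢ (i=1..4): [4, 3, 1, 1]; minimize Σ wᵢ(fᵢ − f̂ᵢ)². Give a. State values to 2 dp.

a = -0.74

Sums needed: Σwᵢ·d·d = 167.
Right-hand side: Σwᵢ·d·f = -124.
MᵀWM·[a]ᵀ = MᵀWf becomes [[167]]·[a]ᵀ = [-124]ᵀ.
a = (-124)/167 = -0.742515.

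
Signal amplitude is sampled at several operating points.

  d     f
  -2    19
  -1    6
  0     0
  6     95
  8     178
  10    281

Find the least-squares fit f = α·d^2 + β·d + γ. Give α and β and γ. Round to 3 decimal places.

α = 3.078, β = -2.658, γ = 0.624

Sums needed: Σd^2·d^2 = 15409, Σd^2·d = 1719, Σd^2 = 205, Σd·d = 205, Σd = 21, Σ1 = 6.
Right-hand side: Σd^2·f = 42994, Σd·f = 4760, Σf = 579.
Normal equations: [[15409, 1719, 205]; [1719, 205, 21]; [205, 21, 6]]·[α, β, γ]ᵀ = [42994, 4760, 579]ᵀ.
Row-reducing yields α = 236034/76675, β = -203779/76675, γ = 47869/76675.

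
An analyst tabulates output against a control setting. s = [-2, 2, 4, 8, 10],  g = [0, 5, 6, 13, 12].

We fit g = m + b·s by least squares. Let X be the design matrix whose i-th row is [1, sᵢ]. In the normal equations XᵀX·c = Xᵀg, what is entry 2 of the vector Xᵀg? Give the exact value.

258

Entry 2 ↔ basis s, so (Xᵀg)_{2} = Σᵢ (s)·gᵢ = (-2)·(0) + (2)·(5) + (4)·(6) + (8)·(13) + (10)·(12) = 258.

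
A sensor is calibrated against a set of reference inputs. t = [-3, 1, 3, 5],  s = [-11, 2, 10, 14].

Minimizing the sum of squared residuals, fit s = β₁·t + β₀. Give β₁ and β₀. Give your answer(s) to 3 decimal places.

β₁ = 3.214, β₀ = -1.071

The normal system AᵀA·[β₁, β₀]ᵀ = Aᵀs is [[44, 6]; [6, 4]]·[β₁, β₀]ᵀ = [135, 15]ᵀ.
Eliminating β₀: 4·(row 1) − 6·(row 2) gives 140·β₁ = 4·135 − 6·15 = 450, so β₁ = 45/14.
Then β₀ = (15 − 6·(45/14))/4 = -15/14.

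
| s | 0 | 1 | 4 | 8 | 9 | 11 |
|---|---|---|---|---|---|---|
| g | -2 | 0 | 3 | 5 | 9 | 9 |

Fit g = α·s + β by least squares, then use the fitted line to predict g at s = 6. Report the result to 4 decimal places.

ĝ = 4.4926

Setting ∂/∂α … = 0 gives: 283·α + 33·β = 232;  33·α + 6·β = 24.
Determinant 283·6 − 33² = 609.
α = (232·6 − 33·24)/609 = 200/203; β = (283·24 − 33·232)/609 = -288/203.
At s = 6: ĝ = (200/203)·(6) + (-288/203)·(1) = 912/203.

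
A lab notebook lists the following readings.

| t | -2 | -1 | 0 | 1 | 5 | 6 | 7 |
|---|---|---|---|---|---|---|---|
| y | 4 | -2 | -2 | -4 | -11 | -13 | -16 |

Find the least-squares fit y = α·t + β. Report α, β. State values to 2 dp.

α = -1.94, β = -1.84

The normal system MᵀM·[α, β]ᵀ = Mᵀy is [[116, 16]; [16, 7]]·[α, β]ᵀ = [-255, -44]ᵀ.
Eliminating β: 7·(row 1) − 16·(row 2) gives 556·α = 7·(-255) − 16·(-44) = -1081, so α = -1081/556.
Then β = ((-44) − 16·(-1081/556))/7 = -256/139.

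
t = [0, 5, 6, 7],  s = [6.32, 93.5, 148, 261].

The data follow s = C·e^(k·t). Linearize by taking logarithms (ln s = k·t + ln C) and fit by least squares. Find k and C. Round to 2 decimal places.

k = 0.53, C = 6.36

Let Y = ln s. Fitting Y = k·t + ln C by least squares:
Σt = 18.0000, Σ(t)² = 110.0000, Σln s = 16.9434, Σt·ln s = 91.6247.
Equations: 110.0000·k + 18.0000·ln C = 91.6247;  18.0000·k + 4·ln C = 16.9434.
Solving (det = 116.0000): k = 0.53032, ln C = 1.84940, so C = exp(1.84940) = 6.35601.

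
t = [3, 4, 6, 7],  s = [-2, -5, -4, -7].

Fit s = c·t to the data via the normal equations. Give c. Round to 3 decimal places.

c = -0.900

With design matrix X, XᵀX = [[110]] and Xᵀs = [-99]ᵀ.
c = (-99)/110 = -0.9.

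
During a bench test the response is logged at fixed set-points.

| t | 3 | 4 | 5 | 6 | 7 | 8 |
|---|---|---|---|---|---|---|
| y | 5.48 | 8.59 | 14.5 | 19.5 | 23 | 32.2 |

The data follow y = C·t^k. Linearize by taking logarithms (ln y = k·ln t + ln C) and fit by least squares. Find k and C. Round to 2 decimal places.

Let Y = ln y. Fitting Y = k·ln t + ln C by least squares:
Sums: Σln t = 9.9115, Σ(ln t)² = 17.0401, Σln y = 16.1037, Σln t·ln y = 27.7975.
Normal system: [[17.0401, 9.9115]; [9.9115, 6]]·[k, ln C]ᵀ = [27.7975, 16.1037]ᵀ.
Slope k = (n·Σln t·ln y − Σln t·Σln y)/(n·Σ(ln t)² − (Σln t)²) = (6·27.7975 − 9.9115·16.1037)/4.0036 = 1.79179; ln C = (Σln y − k·Σln t)/n = -0.27591, so C = exp(-0.27591) = 0.75888.

k = 1.79, C = 0.76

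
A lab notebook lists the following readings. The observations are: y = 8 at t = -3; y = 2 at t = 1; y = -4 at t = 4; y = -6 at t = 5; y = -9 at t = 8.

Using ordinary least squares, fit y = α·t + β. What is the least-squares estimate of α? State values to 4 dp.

Normal-equation sums: Σt·t = 115, Σt = 15, Σ1 = 5.
Right-hand side: Σt·y = -140, Σy = -9.
So XᵀX·[α, β]ᵀ = Xᵀy: [[115, 15]; [15, 5]]·[α, β]ᵀ = [-140, -9]ᵀ.
Eliminating β: 5·(row 1) − 15·(row 2) gives 350·α = 5·(-140) − 15·(-9) = -565, so α = -113/70.
Then β = ((-9) − 15·(-113/70))/5 = 213/70.

α = -1.6143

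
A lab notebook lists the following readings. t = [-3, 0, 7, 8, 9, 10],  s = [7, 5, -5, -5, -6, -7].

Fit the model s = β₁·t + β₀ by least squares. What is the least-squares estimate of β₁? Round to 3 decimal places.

β₁ = -1.142

Setting ∂/∂β₁ … = 0 gives: 303·β₁ + 31·β₀ = -220;  31·β₁ + 6·β₀ = -11.
Determinant 303·6 − 31² = 857.
β₁ = ((-220)·6 − 31·(-11))/857 = -979/857; β₀ = (303·(-11) − 31·(-220))/857 = 3487/857.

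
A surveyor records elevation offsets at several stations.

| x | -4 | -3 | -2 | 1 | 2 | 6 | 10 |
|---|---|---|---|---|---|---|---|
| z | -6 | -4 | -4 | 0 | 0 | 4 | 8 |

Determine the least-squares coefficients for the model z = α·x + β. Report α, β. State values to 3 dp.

The normal system MᵀM·[α, β]ᵀ = Mᵀz is [[170, 10]; [10, 7]]·[α, β]ᵀ = [148, -2]ᵀ.
Eliminating β: 7·(row 1) − 10·(row 2) gives 1090·α = 7·148 − 10·(-2) = 1056, so α = 528/545.
Then β = ((-2) − 10·(528/545))/7 = -182/109.

α = 0.969, β = -1.670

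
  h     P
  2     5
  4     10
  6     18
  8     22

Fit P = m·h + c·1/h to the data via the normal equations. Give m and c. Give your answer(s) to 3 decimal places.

Setting ∂/∂m … = 0 gives: 120·m + 4·c = 334;  4·m + (205/576)·c = 43/4.
Determinant 120·(205/576) − 4² = 641/24.
m = (334·(205/576) − 4·(43/4))/(641/24) = 21851/7692; c = (120·(43/4) − 4·334)/(641/24) = -1104/641.

m = 2.841, c = -1.722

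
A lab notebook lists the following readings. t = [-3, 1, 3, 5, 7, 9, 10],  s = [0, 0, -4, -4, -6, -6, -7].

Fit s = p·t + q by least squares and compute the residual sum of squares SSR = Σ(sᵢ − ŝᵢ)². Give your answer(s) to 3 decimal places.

SSR = 5.315

Compute the Gram sums: Σt·t = 274, Σt = 32, Σ1 = 7.
And Σt·s = -198, Σs = -27.
Normal equations: [[274, 32]; [32, 7]]·[p, q]ᵀ = [-198, -27]ᵀ.
Eliminating q: 7·(row 1) − 32·(row 2) gives 894·p = 7·(-198) − 32·(-27) = -522, so p = -87/149.
Then q = ((-27) − 32·(-87/149))/7 = -177/149.
Residuals: -84/149, 264/149, -158/149, 16/149, -108/149, 66/149, 4/149; SSR = 792/149.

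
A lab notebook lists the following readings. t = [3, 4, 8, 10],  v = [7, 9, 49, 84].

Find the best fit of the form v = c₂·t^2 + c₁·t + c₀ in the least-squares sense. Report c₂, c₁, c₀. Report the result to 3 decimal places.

c₂ = 1.338, c₁ = -6.309, c₀ = 13.453

Normal-equation sums: Σt^2·t^2 = 14433, Σt^2·t = 1603, Σt^2 = 189, Σt·t = 189, Σt = 25, Σ1 = 4.
For Mᵀv: Σt^2·v = 11743, Σt·v = 1289, Σv = 149.
Normal equations: [[14433, 1603, 189]; [1603, 189, 25]; [189, 25, 4]]·[c₂, c₁, c₀]ᵀ = [11743, 1289, 149]ᵀ.
Row-reducing yields c₂ = 1567/1171, c₁ = -7388/1171, c₀ = 15754/1171.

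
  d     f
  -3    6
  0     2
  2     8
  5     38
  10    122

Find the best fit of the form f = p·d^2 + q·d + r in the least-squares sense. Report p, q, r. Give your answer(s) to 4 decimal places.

With design matrix M, MᵀM = [[10722, 1106, 138]; [1106, 138, 14]; [138, 14, 5]] and Mᵀf = [13236, 1408, 176]ᵀ.
Row-reducing yields p = 21151/20650, q = 5319/2950, r = 3886/2065.

p = 1.0243, q = 1.8031, r = 1.8818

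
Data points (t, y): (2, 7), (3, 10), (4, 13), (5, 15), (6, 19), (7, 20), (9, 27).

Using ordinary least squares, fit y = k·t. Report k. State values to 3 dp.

k = 3.036

Normal-equation sums: Σt·t = 220.
And Σt·y = 668.
k = 668/220 = 3.03636.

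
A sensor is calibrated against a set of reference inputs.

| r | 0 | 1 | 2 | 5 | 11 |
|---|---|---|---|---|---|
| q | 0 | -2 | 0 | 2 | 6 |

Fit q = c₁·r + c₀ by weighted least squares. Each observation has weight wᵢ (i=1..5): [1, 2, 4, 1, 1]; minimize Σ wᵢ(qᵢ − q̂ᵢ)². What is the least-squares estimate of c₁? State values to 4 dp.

Forming XᵀWX = [[164, 26]; [26, 9]] and XᵀWq = [72, 4]ᵀ gives XᵀWX·[c₁, c₀]ᵀ = XᵀWq.
det = 164·9 − 26² = 800.
c₁ = (72·9 − 26·4)/800 = 17/25; c₀ = (164·4 − 26·72)/800 = -38/25.

c₁ = 0.6800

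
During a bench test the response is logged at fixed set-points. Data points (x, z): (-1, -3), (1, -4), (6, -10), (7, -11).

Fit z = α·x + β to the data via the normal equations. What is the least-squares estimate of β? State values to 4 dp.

Forming AᵀA = [[87, 13]; [13, 4]] and Aᵀz = [-138, -28]ᵀ gives AᵀA·[α, β]ᵀ = Aᵀz.
det = 87·4 − 13² = 179.
α = ((-138)·4 − 13·(-28))/179 = -188/179; β = (87·(-28) − 13·(-138))/179 = -642/179.

β = -3.5866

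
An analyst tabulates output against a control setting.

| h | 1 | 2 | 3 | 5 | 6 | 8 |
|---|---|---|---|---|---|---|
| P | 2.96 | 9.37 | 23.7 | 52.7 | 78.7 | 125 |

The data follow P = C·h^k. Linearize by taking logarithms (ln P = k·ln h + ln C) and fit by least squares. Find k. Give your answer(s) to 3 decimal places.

Taking logs, ln P = k·ln h + ln C, so regress ln P on ln h.
Σln h = 7.2724, Σ(ln h)² = 11.8122, Σln P = 19.6467, Σln h·ln P = 29.2717.
Normal system: [[11.8122, 7.2724]; [7.2724, 6]]·[k, ln C]ᵀ = [29.2717, 19.6467]ᵀ.
Solving (det = 17.9853): k = 1.82102, ln C = 1.06727.

k = 1.821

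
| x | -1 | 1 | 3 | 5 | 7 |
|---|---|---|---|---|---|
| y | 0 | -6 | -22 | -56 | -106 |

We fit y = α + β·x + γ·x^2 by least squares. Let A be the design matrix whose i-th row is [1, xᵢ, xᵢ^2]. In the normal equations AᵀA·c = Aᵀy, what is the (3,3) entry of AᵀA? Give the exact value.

3109

Row 3 ↔ basis x^2, column 3 ↔ basis x^2, so (AᵀA)_{3,3} = Σᵢ (x^2)·(x^2) = (1)·(1) + (1)·(1) + (9)·(9) + (25)·(25) + (49)·(49) = 3109.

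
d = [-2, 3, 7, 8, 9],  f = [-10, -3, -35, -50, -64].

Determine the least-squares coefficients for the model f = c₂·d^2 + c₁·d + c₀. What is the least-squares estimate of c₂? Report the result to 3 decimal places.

Setting ∂/∂c₂ … = 0 gives: 13155·c₂ + 1603·c₁ + 207·c₀ = -10166;  1603·c₂ + 207·c₁ + 25·c₀ = -1210;  207·c₂ + 25·c₁ + 5·c₀ = -162.
Solving the 3×3 system (Gaussian elimination) gives c₂ = -70568/66703, c₁ = 163432/66703, c₀ = -56822/66703.

c₂ = -1.058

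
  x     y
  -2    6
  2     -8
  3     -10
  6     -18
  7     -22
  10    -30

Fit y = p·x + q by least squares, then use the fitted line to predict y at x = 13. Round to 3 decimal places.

Normal-equation sums: Σx·x = 202, Σx = 26, Σ1 = 6.
Moment sums: Σx·y = -620, Σy = -82.
MᵀM·[p, q]ᵀ = Mᵀy becomes [[202, 26]; [26, 6]]·[p, q]ᵀ = [-620, -82]ᵀ.
Eliminating q: 6·(row 1) − 26·(row 2) gives 536·p = 6·(-620) − 26·(-82) = -1588, so p = -397/134.
Then q = ((-82) − 26·(-397/134))/6 = -111/134.
At x = 13: ŷ = (-397/134)·(13) + (-111/134)·(1) = -2636/67.

ŷ = -39.343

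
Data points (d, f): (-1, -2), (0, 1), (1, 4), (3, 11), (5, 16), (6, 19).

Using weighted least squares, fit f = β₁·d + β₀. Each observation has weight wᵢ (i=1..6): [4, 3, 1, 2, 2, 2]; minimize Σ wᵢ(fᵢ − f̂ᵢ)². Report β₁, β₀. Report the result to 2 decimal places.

Sums needed: Σwᵢ·d·d = 145, Σwᵢ·d = 25, Σwᵢ·1 = 14.
For XᵀWf: Σwᵢ·d·f = 466, Σwᵢ·f = 91.
Eliminating β₀: 14·(row 1) − 25·(row 2) gives 1405·β₁ = 14·466 − 25·91 = 4249, so β₁ = 4249/1405.
Then β₀ = (91 − 25·(4249/1405))/14 = 309/281.

β₁ = 3.02, β₀ = 1.10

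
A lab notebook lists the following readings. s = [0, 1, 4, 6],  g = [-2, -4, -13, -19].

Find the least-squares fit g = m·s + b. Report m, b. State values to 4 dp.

Compute the Gram sums: Σs·s = 53, Σs = 11, Σ1 = 4.
Moment sums: Σs·g = -170, Σg = -38.
Eliminating b: 4·(row 1) − 11·(row 2) gives 91·m = 4·(-170) − 11·(-38) = -262, so m = -262/91.
Then b = ((-38) − 11·(-262/91))/4 = -144/91.

m = -2.8791, b = -1.5824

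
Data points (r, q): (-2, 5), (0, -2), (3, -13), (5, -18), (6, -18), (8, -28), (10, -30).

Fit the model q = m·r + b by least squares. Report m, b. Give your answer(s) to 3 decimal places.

The normal system MᵀM·[m, b]ᵀ = Mᵀq is [[238, 30]; [30, 7]]·[m, b]ᵀ = [-771, -104]ᵀ.
det = 238·7 − 30² = 766.
m = ((-771)·7 − 30·(-104))/766 = -2277/766; b = (238·(-104) − 30·(-771))/766 = -811/383.

m = -2.973, b = -2.117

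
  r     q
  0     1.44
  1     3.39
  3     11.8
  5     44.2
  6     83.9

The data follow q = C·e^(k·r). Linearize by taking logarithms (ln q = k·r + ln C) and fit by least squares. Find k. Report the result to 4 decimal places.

k = 0.6666

Let Y = ln q. Fitting Y = k·r + ln C by least squares:
Σr = 15.0000, Σ(r)² = 71.0000, Σln q = 12.2719, Σr·ln q = 54.1465.
Normal system: [[71.0000, 15.0000]; [15.0000, 5]]·[k, ln C]ᵀ = [54.1465, 12.2719]ᵀ.
Slope k = (n·Σr·ln q − Σr·Σln q)/(n·Σ(r)² − (Σr)²) = (5·54.1465 − 15.0000·12.2719)/130.0000 = 0.66657; ln C = (Σln q − k·Σr)/n = 0.45468.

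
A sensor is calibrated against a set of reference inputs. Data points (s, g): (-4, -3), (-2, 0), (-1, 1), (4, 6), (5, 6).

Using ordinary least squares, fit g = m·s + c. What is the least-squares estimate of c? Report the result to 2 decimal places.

From the data, Σs·s = 62, Σs = 2, Σ1 = 5.
Moment sums: Σs·g = 65, Σg = 10.
det = 62·5 − 2² = 306.
m = (65·5 − 2·10)/306 = 305/306; c = (62·10 − 2·65)/306 = 245/153.

c = 1.60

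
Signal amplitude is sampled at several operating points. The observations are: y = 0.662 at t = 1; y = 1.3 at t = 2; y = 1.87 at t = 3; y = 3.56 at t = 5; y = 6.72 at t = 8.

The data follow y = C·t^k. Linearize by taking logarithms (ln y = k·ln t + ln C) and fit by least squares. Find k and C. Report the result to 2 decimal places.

k = 1.11, C = 0.62

With ln yᵢ as the transformed response and ln tᵢ as the regressor:
Sums: Σln t = 5.4806, Σ(ln t)² = 8.6018, Σln y = 3.6507, Σln t·ln y = 6.8746.
Normal system: [[8.6018, 5.4806]; [5.4806, 5]]·[k, ln C]ᵀ = [6.8746, 3.6507]ᵀ.
Solving (det = 12.9714): k = 1.10745, ln C = -0.48378, so C = exp(-0.48378) = 0.61645.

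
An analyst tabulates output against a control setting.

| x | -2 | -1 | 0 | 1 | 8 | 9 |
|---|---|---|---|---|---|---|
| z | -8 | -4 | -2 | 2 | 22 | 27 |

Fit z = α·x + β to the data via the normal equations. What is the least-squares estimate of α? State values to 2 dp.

Sums needed: Σx·x = 151, Σx = 15, Σ1 = 6.
Right-hand side: Σx·z = 441, Σz = 37.
MᵀM·[α, β]ᵀ = Mᵀz becomes [[151, 15]; [15, 6]]·[α, β]ᵀ = [441, 37]ᵀ.
Determinant 151·6 − 15² = 681.
α = (441·6 − 15·37)/681 = 697/227; β = (151·37 − 15·441)/681 = -1028/681.

α = 3.07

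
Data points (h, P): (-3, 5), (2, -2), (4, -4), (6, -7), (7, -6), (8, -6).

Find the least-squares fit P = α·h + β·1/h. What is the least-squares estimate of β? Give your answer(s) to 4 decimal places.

Compute the Gram sums: Σh·h = 178, Σh·1/h = 6, Σ1/h·1/h = 13757/28224.
Right-hand side: Σh·P = -167, Σ1/h·P = -541/84.
MᵀM·[α, β]ᵀ = MᵀP becomes [[178, 6]; [6, 13757/28224]]·[α, β]ᵀ = [-167, -541/84]ᵀ.
Eliminating β: (13757/28224)·(row 1) − 6·(row 2) gives (716341/14112)·α = (13757/28224)·(-167) − 6·(-541/84) = -1206763/28224, so α = -1206763/1432682.
Then β = ((-541/84) − 6·(-1206763/1432682))/(13757/28224) = -2037840/716341.

β = -2.8448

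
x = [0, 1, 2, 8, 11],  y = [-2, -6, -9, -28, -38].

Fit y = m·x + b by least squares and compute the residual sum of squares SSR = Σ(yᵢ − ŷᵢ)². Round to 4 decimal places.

SSR = 0.3777

Entries of MᵀM: Σx·x = 190, Σx = 22, Σ1 = 5.
For Mᵀy: Σx·y = -666, Σy = -83.
MᵀM·[m, b]ᵀ = Mᵀy becomes [[190, 22]; [22, 5]]·[m, b]ᵀ = [-666, -83]ᵀ.
det = 190·5 − 22² = 466.
m = ((-666)·5 − 22·(-83))/466 = -752/233; b = (190·(-83) − 22·(-666))/466 = -559/233.
Residuals: 93/233, -87/233, -34/233, 51/233, -23/233; SSR = 88/233.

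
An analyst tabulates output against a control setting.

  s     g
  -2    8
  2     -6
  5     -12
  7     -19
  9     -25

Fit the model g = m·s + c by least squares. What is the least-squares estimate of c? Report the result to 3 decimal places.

c = 1.508

Setting ∂/∂m … = 0 gives: 163·m + 21·c = -446;  21·m + 5·c = -54.
(Σs·s = 163, Σs = 21, Σ1 = 5, Σs·g = -446, Σg = -54.)
det = 163·5 − 21² = 374.
m = ((-446)·5 − 21·(-54))/374 = -548/187; c = (163·(-54) − 21·(-446))/374 = 282/187.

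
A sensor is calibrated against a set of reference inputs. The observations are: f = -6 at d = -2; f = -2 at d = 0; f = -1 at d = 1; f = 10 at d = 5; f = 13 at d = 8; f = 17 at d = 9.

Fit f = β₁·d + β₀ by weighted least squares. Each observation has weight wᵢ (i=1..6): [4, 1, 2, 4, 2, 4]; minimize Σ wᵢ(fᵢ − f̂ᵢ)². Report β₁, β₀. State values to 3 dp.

β₁ = 2.086, β₀ = -1.863

Normal-equation sums: Σwᵢ·d·d = 570, Σwᵢ·d = 66, Σwᵢ·1 = 17.
Right-hand side: Σwᵢ·d·f = 1066, Σwᵢ·f = 106.
Normal equations: [[570, 66]; [66, 17]]·[β₁, β₀]ᵀ = [1066, 106]ᵀ.
Eliminating β₀: 17·(row 1) − 66·(row 2) gives 5334·β₁ = 17·1066 − 66·106 = 11126, so β₁ = 5563/2667.
Then β₀ = (106 − 66·(5563/2667))/17 = -1656/889.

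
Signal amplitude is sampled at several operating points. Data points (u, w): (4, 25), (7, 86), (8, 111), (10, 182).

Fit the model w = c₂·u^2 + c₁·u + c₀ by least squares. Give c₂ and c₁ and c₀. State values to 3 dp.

With design matrix A, AᵀA = [[16753, 1919, 229]; [1919, 229, 29]; [229, 29, 4]] and Aᵀw = [29918, 3410, 404]ᵀ.
Row-reducing yields c₂ = 21/10, c₁ = -499/150, c₀ = 367/75.

c₂ = 2.100, c₁ = -3.327, c₀ = 4.893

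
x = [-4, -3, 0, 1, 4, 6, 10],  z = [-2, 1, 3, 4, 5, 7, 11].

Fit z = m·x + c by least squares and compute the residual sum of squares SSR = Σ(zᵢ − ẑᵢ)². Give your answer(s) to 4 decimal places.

Entries of AᵀA: Σx·x = 178, Σx = 14, Σ1 = 7.
Right-hand side: Σx·z = 181, Σz = 29.
So AᵀA·[m, c]ᵀ = Aᵀz: [[178, 14]; [14, 7]]·[m, c]ᵀ = [181, 29]ᵀ.
Determinant 178·7 − 14² = 1050.
m = (181·7 − 14·29)/1050 = 41/50; c = (178·29 − 14·181)/1050 = 438/175.
Residuals: -214/175, 67/70, 87/175, 237/350, -137/175, -74/175, 52/175; SSR = 1399/350.

SSR = 3.9971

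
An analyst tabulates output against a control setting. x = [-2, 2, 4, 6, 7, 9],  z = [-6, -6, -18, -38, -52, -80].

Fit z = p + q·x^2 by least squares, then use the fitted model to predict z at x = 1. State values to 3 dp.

Sums needed: Σ1 = 6, Σx^2 = 190, Σx^2·x^2 = 10546.
Right-hand side: Σz = -200, Σx^2·z = -10732.
So AᵀA·[p, q]ᵀ = Aᵀz: [[6, 190]; [190, 10546]]·[p, q]ᵀ = [-200, -10732]ᵀ.
Δ = 6·10546 − 190² = 27176.
p = ((-200)·10546 − 190·(-10732))/27176 = -8765/3397; q = (6·(-10732) − 190·(-200))/27176 = -3299/3397.
At x = 1: ẑ = (-8765/3397)·(1) + (-3299/3397)·(1) = -12064/3397.

ẑ = -3.551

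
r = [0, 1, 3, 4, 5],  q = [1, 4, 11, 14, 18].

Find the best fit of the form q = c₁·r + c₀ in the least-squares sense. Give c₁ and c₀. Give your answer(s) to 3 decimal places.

c₁ = 3.384, c₀ = 0.802

Setting ∂/∂c₁ … = 0 gives: 51·c₁ + 13·c₀ = 183;  13·c₁ + 5·c₀ = 48.
Eliminating c₀: 5·(row 1) − 13·(row 2) gives 86·c₁ = 5·183 − 13·48 = 291, so c₁ = 291/86.
Then c₀ = (48 − 13·(291/86))/5 = 69/86.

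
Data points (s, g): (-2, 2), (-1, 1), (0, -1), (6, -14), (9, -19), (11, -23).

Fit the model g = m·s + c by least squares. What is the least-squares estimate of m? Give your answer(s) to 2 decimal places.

m = -1.98

Forming AᵀA = [[243, 23]; [23, 6]] and Aᵀg = [-513, -54]ᵀ gives AᵀA·[m, c]ᵀ = Aᵀg.
Δ = 243·6 − 23² = 929.
m = ((-513)·6 − 23·(-54))/929 = -1836/929; c = (243·(-54) − 23·(-513))/929 = -1323/929.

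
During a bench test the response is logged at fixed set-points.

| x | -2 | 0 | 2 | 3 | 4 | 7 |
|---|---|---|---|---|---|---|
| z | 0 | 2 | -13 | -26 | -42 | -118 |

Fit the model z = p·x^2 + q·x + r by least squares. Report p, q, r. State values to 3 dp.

Sums needed: Σx^2·x^2 = 2770, Σx^2·x = 434, Σx^2 = 82, Σx·x = 82, Σx = 14, Σ1 = 6.
Right-hand side: Σx^2·z = -6740, Σx·z = -1098, Σz = -197.
So AᵀA·[p, q, r]ᵀ = Aᵀz: [[2770, 434, 82]; [434, 82, 14]; [82, 14, 6]]·[p, q, r]ᵀ = [-6740, -1098, -197]ᵀ.
Inverting the 3×3 Gram matrix, [p, q, r]ᵀ = [-33587/16860, -52943/16860, 4831/2810]ᵀ.

p = -1.992, q = -3.140, r = 1.719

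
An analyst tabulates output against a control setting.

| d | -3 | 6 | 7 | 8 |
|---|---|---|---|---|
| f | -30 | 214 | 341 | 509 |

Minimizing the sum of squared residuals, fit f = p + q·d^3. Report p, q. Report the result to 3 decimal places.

p = -2.562, q = 1.000

Normal-equation sums: Σ1 = 4, Σd^3 = 1044, Σd^3·d^3 = 427178.
Right-hand side: Σf = 1034, Σd^3·f = 424605.
AᵀA·[p, q]ᵀ = Aᵀf becomes [[4, 1044]; [1044, 427178]]·[p, q]ᵀ = [1034, 424605]ᵀ.
det = 4·427178 − 1044² = 618776.
p = (1034·427178 − 1044·424605)/618776 = -198196/77347; q = (4·424605 − 1044·1034)/618776 = 154731/154694.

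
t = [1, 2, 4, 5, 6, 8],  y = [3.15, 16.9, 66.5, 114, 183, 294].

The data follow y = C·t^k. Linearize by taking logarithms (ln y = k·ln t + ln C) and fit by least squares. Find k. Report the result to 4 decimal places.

With ln yᵢ as the transformed response and ln tᵢ as the regressor:
Σln t = 7.5601, Σ(ln t)² = 12.5270, Σln y = 23.8012, Σln t·ln y = 36.5537.
Equations: 12.5270·k + 7.5601·ln C = 36.5537;  7.5601·k + 6·ln C = 23.8012.
Solving (det = 18.0074): k = 2.18708, ln C = 1.21112.

k = 2.1871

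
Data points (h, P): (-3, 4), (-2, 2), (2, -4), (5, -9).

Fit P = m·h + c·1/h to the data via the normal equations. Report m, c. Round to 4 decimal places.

The normal equations are: 42·m + 4·c = -69;  4·m + (293/450)·c = -92/15.
Eliminating c: (293/450)·(row 1) − 4·(row 2) gives (851/75)·m = (293/450)·(-69) − 4·(-92/15) = -3059/150, so m = -133/74.
Then c = ((-92/15) − 4·(-133/74))/(293/450) = 60/37.

m = -1.7973, c = 1.6216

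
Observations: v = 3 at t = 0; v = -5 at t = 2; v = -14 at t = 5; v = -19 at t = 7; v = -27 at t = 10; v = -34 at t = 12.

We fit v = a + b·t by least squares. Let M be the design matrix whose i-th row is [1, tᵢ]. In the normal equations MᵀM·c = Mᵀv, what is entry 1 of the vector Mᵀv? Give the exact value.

Entry 1 ↔ basis 1, so (Mᵀv)_{1} = Σᵢ vᵢ = (1)·(3) + (1)·(-5) + (1)·(-14) + (1)·(-19) + (1)·(-27) + (1)·(-34) = -96.

-96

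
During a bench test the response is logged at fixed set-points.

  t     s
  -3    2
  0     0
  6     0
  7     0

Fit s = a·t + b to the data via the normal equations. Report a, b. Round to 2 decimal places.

Setting ∂/∂a … = 0 gives: 94·a + 10·b = -6;  10·a + 4·b = 2.
(Σt·t = 94, Σt = 10, Σ1 = 4, Σt·s = -6, Σs = 2.)
Determinant 94·4 − 10² = 276.
a = ((-6)·4 − 10·2)/276 = -11/69; b = (94·2 − 10·(-6))/276 = 62/69.

a = -0.16, b = 0.90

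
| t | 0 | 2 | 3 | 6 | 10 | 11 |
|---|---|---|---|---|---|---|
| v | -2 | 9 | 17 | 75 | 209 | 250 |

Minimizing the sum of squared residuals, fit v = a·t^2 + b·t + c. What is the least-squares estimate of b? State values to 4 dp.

AᵀA·[a, b, c]ᵀ = Aᵀv reads: 26034·a + 2582·b + 270·c = 54039;  2582·a + 270·b + 32·c = 5359;  270·a + 32·b + 6·c = 558.
(Σt^2·t^2 = 26034, Σt^2·t = 2582, Σt^2 = 270, Σt·t = 270, Σt = 32, Σ1 = 6, Σt^2·v = 54039, Σt·v = 5359, Σv = 558.)
Inverting the 3×3 Gram matrix, [a, b, c]ᵀ = [38057/18745, 24327/37490, -34152/18745]ᵀ.

b = 0.6489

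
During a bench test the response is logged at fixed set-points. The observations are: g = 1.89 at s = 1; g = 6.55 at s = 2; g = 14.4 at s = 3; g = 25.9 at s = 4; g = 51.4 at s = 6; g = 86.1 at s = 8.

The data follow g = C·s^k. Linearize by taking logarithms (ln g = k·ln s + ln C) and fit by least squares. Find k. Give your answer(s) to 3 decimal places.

k = 1.849

Let Y = ln g. Fitting Y = k·ln s + ln C by least squares:
Σln s = 7.0493, Σ(ln s)² = 11.1437, Σln g = 16.8327, Σln s·ln g = 25.0682.
Equations: 11.1437·k + 7.0493·ln C = 25.0682;  7.0493·k + 6·ln C = 16.8327.
Δ = 11.1437·6 − (7.0493)² = 17.1702; k = (25.0682·6 − 7.0493·16.8327)/17.1702 = 1.84922, ln C = (11.1437·16.8327 − 7.0493·25.0682)/17.1702 = 0.63284.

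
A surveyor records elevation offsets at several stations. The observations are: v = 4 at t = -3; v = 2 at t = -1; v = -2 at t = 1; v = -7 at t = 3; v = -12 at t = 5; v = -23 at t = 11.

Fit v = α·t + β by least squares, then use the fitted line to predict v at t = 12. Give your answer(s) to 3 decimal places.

v̂ = -25.151

Forming MᵀM = [[166, 16]; [16, 6]] and Mᵀv = [-350, -38]ᵀ gives MᵀM·[α, β]ᵀ = Mᵀv.
Eliminating β: 6·(row 1) − 16·(row 2) gives 740·α = 6·(-350) − 16·(-38) = -1492, so α = -373/185.
Then β = ((-38) − 16·(-373/185))/6 = -177/185.
At t = 12: v̂ = (-373/185)·(12) + (-177/185)·(1) = -4653/185.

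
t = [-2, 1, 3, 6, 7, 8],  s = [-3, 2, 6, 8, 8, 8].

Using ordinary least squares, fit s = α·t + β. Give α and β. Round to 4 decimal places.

Forming XᵀX = [[163, 23]; [23, 6]] and Xᵀs = [194, 29]ᵀ gives XᵀX·[α, β]ᵀ = Xᵀs.
Δ = 163·6 − 23² = 449.
α = (194·6 − 23·29)/449 = 497/449; β = (163·29 − 23·194)/449 = 265/449.

α = 1.1069, β = 0.5902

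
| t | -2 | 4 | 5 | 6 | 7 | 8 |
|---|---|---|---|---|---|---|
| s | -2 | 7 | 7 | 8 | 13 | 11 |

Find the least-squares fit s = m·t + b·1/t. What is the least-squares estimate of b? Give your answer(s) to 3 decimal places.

b = -1.635

The normal equations are: 194·m + 6·b = 294;  6·m + (293749/705600)·b = 7321/840.
(Σt·t = 194, Σt·1/t = 6, Σ1/t·1/t = 293749/705600, Σt·s = 294, Σ1/t·s = 7321/840.)
Eliminating b: (293749/705600)·(row 1) − 6·(row 2) gives (15792853/352800)·m = (293749/705600)·294 − 6·(7321/840) = 1177723/16800, so m = 24732183/15792853.
Then b = ((7321/840) − 6·(24732183/15792853))/(293749/705600) = -25824120/15792853.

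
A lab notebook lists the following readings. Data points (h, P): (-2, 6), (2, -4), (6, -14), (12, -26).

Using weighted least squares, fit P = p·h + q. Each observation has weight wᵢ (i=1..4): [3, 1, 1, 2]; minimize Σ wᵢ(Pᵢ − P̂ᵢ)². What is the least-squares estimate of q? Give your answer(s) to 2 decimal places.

Sums needed: Σwᵢ·h·h = 340, Σwᵢ·h = 26, Σwᵢ·1 = 7.
Moment sums: Σwᵢ·h·P = -752, Σwᵢ·P = -52.
AᵀWA·[p, q]ᵀ = AᵀWP becomes [[340, 26]; [26, 7]]·[p, q]ᵀ = [-752, -52]ᵀ.
det = 340·7 − 26² = 1704.
p = ((-752)·7 − 26·(-52))/1704 = -163/71; q = (340·(-52) − 26·(-752))/1704 = 78/71.

q = 1.10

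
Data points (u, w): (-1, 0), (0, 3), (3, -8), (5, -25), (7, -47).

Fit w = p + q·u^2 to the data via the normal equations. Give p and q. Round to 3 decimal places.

The normal system MᵀM·[p, q]ᵀ = Mᵀw is [[5, 84]; [84, 3108]]·[p, q]ᵀ = [-77, -3000]ᵀ.
det = 5·3108 − 84² = 8484.
p = ((-77)·3108 − 84·(-3000))/8484 = 151/101; q = (5·(-3000) − 84·(-77))/8484 = -711/707.

p = 1.495, q = -1.006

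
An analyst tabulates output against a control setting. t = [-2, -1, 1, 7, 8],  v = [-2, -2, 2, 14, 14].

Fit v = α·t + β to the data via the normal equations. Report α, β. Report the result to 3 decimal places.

Forming XᵀX = [[119, 13]; [13, 5]] and Xᵀv = [218, 26]ᵀ gives XᵀX·[α, β]ᵀ = Xᵀv.
det = 119·5 − 13² = 426.
α = (218·5 − 13·26)/426 = 376/213; β = (119·26 − 13·218)/426 = 130/213.

α = 1.765, β = 0.610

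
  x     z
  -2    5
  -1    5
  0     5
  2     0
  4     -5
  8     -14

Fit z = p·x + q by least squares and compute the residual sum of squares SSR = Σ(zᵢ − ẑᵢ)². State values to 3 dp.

Forming AᵀA = [[89, 11]; [11, 6]] and Aᵀz = [-147, -4]ᵀ gives AᵀA·[p, q]ᵀ = Aᵀz.
Determinant 89·6 − 11² = 413.
p = ((-147)·6 − 11·(-4))/413 = -838/413; q = (89·(-4) − 11·(-147))/413 = 1261/413.
Residuals: -872/413, -34/413, 804/413, 415/413, 26/413, -339/413; SSR = 4106/413.

SSR = 9.942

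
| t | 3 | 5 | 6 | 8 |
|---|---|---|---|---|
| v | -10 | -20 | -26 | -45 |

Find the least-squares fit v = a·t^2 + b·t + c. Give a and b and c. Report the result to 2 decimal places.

The normal equations are: 6098·a + 880·b + 134·c = -4406;  880·a + 134·b + 22·c = -646;  134·a + 22·b + 4·c = -101.
(Σt^2·t^2 = 6098, Σt^2·t = 880, Σt^2 = 134, Σt·t = 134, Σt = 22, Σ1 = 4, Σt^2·v = -4406, Σt·v = -646, Σv = -101.)
Inverting the 3×3 Gram matrix, [a, b, c]ᵀ = [-3/4, 67/52, -375/52]ᵀ.

a = -0.75, b = 1.29, c = -7.21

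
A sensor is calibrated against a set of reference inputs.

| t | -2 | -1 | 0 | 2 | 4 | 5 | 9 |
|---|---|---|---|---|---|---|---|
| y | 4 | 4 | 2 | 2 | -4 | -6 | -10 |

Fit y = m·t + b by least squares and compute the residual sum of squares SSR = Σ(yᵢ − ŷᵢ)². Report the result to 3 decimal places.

Normal-equation sums: Σt·t = 131, Σt = 17, Σ1 = 7.
Moment sums: Σt·y = -144, Σy = -8.
AᵀA·[m, b]ᵀ = Aᵀy becomes [[131, 17]; [17, 7]]·[m, b]ᵀ = [-144, -8]ᵀ.
Δ = 131·7 − 17² = 628.
m = ((-144)·7 − 17·(-8))/628 = -218/157; b = (131·(-8) − 17·(-144))/628 = 350/157.
Residuals: -158/157, 60/157, -36/157, 400/157, -106/157, -202/157, 42/157; SSR = 1552/157.

SSR = 9.885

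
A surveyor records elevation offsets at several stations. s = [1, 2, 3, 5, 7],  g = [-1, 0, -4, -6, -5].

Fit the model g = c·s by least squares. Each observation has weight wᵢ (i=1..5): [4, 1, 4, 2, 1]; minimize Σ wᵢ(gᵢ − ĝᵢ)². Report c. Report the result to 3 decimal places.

c = -1.028

The normal system AᵀWA·[c]ᵀ = AᵀWg is [[143]]·[c]ᵀ = [-147]ᵀ.
c = (-147)/143 = -1.02797.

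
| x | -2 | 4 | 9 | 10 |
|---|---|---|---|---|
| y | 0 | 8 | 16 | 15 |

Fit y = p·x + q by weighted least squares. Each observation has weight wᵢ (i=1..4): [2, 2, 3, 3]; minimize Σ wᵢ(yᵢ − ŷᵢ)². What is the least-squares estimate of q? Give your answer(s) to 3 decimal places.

Normal-equation sums: Σwᵢ·x·x = 583, Σwᵢ·x = 61, Σwᵢ·1 = 10.
Right-hand side: Σwᵢ·x·y = 946, Σwᵢ·y = 109.
Eliminating q: 10·(row 1) − 61·(row 2) gives 2109·p = 10·946 − 61·109 = 2811, so p = 937/703.
Then q = (109 − 61·(937/703))/10 = 1947/703.

q = 2.770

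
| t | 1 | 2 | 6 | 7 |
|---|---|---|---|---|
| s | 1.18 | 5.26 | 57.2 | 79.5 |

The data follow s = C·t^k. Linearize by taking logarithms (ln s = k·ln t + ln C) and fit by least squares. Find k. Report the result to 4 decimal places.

Linearized form: ln s = k·ln t + ln C. From the 4 transformed points,
XᵀX = [[7.4774, 4.4308]; [4.4308, 4]], rhs = [16.9160, 10.2480]ᵀ  (here Σln t = 4.4308, Σ(ln t)² = 7.4774, Σln s = 10.2480, Σln t·ln s = 16.9160).
Δ = 7.4774·4 − (4.4308)² = 10.2775; k = (16.9160·4 − 4.4308·10.2480)/10.2775 = 2.16561, ln C = (7.4774·10.2480 − 4.4308·16.9160)/10.2775 = 0.16313.

k = 2.1656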